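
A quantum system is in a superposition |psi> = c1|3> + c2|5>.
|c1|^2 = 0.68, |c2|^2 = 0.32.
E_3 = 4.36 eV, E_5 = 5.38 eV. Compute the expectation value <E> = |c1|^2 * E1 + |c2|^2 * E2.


<E> = |c1|^2 * E1 + |c2|^2 * E2
= 0.68 * 4.36 + 0.32 * 5.38
= 2.9648 + 1.7216
= 4.6864 eV

4.6864


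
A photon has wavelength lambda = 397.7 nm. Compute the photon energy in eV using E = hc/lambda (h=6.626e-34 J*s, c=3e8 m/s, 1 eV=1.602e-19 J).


E = hc / lambda
= (6.626e-34)(3e8) / (397.7e-9)
= 1.9878e-25 / 3.9770e-07
= 4.9982e-19 J
Converting to eV: 4.9982e-19 / 1.602e-19
= 3.12 eV

3.12


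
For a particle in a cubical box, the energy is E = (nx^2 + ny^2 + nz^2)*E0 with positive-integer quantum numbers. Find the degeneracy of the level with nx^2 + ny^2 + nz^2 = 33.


Enumerate all (nx, ny, nz) with nx^2 + ny^2 + nz^2 = 33:
(1,4,4)
(2,2,5)
(2,5,2)
(4,1,4)
(4,4,1)
(5,2,2)
Total degeneracy = 6

6


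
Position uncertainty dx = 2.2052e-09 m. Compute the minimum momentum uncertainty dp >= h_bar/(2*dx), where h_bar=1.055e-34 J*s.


dp = h_bar / (2 * dx)
= 1.055e-34 / (2 * 2.2052e-09)
= 1.055e-34 / 4.4104e-09
= 2.3921e-26 kg*m/s

2.3921e-26


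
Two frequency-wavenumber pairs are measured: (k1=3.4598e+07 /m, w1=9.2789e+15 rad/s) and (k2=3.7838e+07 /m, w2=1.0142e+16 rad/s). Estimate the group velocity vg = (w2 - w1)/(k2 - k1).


vg = (w2 - w1) / (k2 - k1)
= (1.0142e+16 - 9.2789e+15) / (3.7838e+07 - 3.4598e+07)
= 8.6310e+14 / 3.2400e+06
= 2.6639e+08 m/s

2.6639e+08


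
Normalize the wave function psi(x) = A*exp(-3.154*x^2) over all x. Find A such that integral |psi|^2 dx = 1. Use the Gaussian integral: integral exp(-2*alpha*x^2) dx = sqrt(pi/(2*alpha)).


integral |psi|^2 dx = A^2 * sqrt(pi/(2*alpha)) = 1
A^2 = sqrt(2*alpha/pi)
= sqrt(2 * 3.154 / pi)
= 1.417003
A = sqrt(1.417003)
= 1.1904

1.1904


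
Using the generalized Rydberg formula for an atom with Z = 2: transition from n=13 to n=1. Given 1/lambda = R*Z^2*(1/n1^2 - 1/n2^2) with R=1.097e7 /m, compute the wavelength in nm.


1/lambda = R * Z^2 * (1/n1^2 - 1/n2^2)
= 1.097e7 * 2^2 * (1/1^2 - 1/13^2)
= 1.097e7 * 4 * (1.0 - 0.005917)
= 4.3620e+07 /m
lambda = 1 / 4.3620e+07
= 22.9251 nm

22.9251


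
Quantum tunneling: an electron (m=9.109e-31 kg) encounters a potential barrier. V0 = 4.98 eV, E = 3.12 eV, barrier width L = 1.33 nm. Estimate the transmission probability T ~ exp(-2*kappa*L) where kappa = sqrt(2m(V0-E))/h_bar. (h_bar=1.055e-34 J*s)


V0 - E = 1.86 eV = 2.9797e-19 J
kappa = sqrt(2 * m * (V0-E)) / h_bar
= sqrt(2 * 9.109e-31 * 2.9797e-19) / 1.055e-34
= 6.9837e+09 /m
2*kappa*L = 2 * 6.9837e+09 * 1.33e-9
= 18.5766
T = exp(-18.5766) = 8.555908e-09

8.555908e-09


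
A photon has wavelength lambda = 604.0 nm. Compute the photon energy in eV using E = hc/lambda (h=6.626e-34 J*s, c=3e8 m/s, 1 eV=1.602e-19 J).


E = hc / lambda
= (6.626e-34)(3e8) / (604.0e-9)
= 1.9878e-25 / 6.0400e-07
= 3.2911e-19 J
Converting to eV: 3.2911e-19 / 1.602e-19
= 2.0543 eV

2.0543


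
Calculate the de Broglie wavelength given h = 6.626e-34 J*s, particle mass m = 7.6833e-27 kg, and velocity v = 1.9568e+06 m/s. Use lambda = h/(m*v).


lambda = h / (m * v)
= 6.626e-34 / (7.6833e-27 * 1.9568e+06)
= 6.626e-34 / 1.5035e-20
= 4.4071e-14 m

4.4071e-14


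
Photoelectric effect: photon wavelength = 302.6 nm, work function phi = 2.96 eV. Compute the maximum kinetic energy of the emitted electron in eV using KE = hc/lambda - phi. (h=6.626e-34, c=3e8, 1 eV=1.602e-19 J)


E_photon = hc / lambda
= (6.626e-34)(3e8) / (302.6e-9)
= 6.5691e-19 J
= 4.1005 eV
KE = E_photon - phi
= 4.1005 - 2.96
= 1.1405 eV

1.1405


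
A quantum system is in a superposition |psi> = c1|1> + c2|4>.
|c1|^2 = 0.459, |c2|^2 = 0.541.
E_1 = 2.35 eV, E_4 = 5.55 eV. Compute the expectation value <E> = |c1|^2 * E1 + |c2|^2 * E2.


<E> = |c1|^2 * E1 + |c2|^2 * E2
= 0.459 * 2.35 + 0.541 * 5.55
= 1.0787 + 3.0026
= 4.0812 eV

4.0812


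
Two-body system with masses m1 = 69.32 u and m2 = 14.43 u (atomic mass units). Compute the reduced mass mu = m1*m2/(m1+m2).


mu = m1 * m2 / (m1 + m2)
= 69.32 * 14.43 / (69.32 + 14.43)
= 1000.2876 / 83.75
= 11.9437 u

11.9437


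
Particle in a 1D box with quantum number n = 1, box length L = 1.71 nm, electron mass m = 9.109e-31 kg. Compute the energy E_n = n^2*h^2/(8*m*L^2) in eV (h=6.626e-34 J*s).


E = n^2 * h^2 / (8 * m * L^2)
= 1^2 * (6.626e-34)^2 / (8 * 9.109e-31 * (1.71e-9)^2)
= 1 * 4.3904e-67 / (8 * 9.109e-31 * 2.9241e-18)
= 2.0604e-20 J
= 0.1286 eV

0.1286


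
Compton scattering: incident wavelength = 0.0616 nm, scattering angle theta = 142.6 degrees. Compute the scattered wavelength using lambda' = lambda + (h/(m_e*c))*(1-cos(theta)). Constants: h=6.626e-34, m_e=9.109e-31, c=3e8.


Compton wavelength: h/(m_e*c) = 2.4247e-12 m
d_lambda = 2.4247e-12 * (1 - cos(142.6 deg))
= 2.4247e-12 * 1.794415
= 4.3509e-12 m = 0.004351 nm
lambda' = 0.0616 + 0.004351
= 0.065951 nm

0.065951


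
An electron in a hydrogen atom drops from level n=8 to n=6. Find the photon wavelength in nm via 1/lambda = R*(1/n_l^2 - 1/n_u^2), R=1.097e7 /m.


1/lambda = R * (1/n_l^2 - 1/n_u^2)
= 1.097e7 * (1/6^2 - 1/8^2)
= 1.097e7 * (0.027778 - 0.015625)
= 1.097e7 * 0.012153
= 1.3332e+05 /m
lambda = 1 / 1.3332e+05 = 7500.9767 nm

7500.9767


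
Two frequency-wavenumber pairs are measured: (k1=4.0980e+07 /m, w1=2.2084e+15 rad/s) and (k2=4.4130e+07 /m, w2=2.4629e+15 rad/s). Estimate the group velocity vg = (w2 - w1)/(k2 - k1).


vg = (w2 - w1) / (k2 - k1)
= (2.4629e+15 - 2.2084e+15) / (4.4130e+07 - 4.0980e+07)
= 2.5450e+14 / 3.1500e+06
= 8.0794e+07 m/s

8.0794e+07


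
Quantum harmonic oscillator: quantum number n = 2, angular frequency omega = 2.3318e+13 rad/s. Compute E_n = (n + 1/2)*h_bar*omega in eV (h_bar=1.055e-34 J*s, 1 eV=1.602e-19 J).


E = (n + 1/2) * h_bar * omega
= (2 + 0.5) * 1.055e-34 * 2.3318e+13
= 2.5 * 2.4600e-21
= 6.1501e-21 J
= 0.0384 eV

0.0384


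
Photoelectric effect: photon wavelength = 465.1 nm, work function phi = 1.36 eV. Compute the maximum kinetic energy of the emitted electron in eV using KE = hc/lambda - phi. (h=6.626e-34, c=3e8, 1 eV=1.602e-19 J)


E_photon = hc / lambda
= (6.626e-34)(3e8) / (465.1e-9)
= 4.2739e-19 J
= 2.6679 eV
KE = E_photon - phi
= 2.6679 - 1.36
= 1.3079 eV

1.3079


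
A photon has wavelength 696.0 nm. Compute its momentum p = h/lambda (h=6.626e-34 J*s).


p = h / lambda
= 6.626e-34 / (696.0e-9)
= 6.626e-34 / 6.9600e-07
= 9.5201e-28 kg*m/s

9.5201e-28


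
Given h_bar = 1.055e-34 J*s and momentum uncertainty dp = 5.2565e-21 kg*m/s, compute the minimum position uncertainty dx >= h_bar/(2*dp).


dx = h_bar / (2 * dp)
= 1.055e-34 / (2 * 5.2565e-21)
= 1.055e-34 / 1.0513e-20
= 1.0035e-14 m

1.0035e-14


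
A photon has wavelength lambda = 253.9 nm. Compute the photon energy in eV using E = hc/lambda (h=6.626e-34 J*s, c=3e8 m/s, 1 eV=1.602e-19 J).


E = hc / lambda
= (6.626e-34)(3e8) / (253.9e-9)
= 1.9878e-25 / 2.5390e-07
= 7.8291e-19 J
Converting to eV: 7.8291e-19 / 1.602e-19
= 4.8871 eV

4.8871


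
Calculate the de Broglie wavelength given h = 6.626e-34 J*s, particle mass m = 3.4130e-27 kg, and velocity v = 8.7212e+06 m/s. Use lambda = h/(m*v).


lambda = h / (m * v)
= 6.626e-34 / (3.4130e-27 * 8.7212e+06)
= 6.626e-34 / 2.9765e-20
= 2.2261e-14 m

2.2261e-14


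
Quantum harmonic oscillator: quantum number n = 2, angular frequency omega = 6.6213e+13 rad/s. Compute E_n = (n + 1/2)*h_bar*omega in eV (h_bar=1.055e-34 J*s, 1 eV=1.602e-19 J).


E = (n + 1/2) * h_bar * omega
= (2 + 0.5) * 1.055e-34 * 6.6213e+13
= 2.5 * 6.9855e-21
= 1.7464e-20 J
= 0.109 eV

0.109


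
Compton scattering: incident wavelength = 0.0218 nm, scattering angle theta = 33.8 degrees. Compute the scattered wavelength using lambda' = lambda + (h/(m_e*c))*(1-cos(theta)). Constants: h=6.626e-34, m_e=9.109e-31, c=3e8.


Compton wavelength: h/(m_e*c) = 2.4247e-12 m
d_lambda = 2.4247e-12 * (1 - cos(33.8 deg))
= 2.4247e-12 * 0.169016
= 4.0981e-13 m = 0.00041 nm
lambda' = 0.0218 + 0.00041
= 0.02221 nm

0.02221


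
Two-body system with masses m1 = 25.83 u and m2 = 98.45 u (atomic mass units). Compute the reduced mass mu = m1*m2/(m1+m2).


mu = m1 * m2 / (m1 + m2)
= 25.83 * 98.45 / (25.83 + 98.45)
= 2542.9635 / 124.28
= 20.4616 u

20.4616


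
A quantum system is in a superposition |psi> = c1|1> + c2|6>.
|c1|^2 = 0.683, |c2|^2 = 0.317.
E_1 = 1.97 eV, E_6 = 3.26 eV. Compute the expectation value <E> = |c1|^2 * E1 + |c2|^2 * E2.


<E> = |c1|^2 * E1 + |c2|^2 * E2
= 0.683 * 1.97 + 0.317 * 3.26
= 1.3455 + 1.0334
= 2.3789 eV

2.3789


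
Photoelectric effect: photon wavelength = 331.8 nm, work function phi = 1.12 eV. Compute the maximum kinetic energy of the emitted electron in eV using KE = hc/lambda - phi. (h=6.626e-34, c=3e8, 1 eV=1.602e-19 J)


E_photon = hc / lambda
= (6.626e-34)(3e8) / (331.8e-9)
= 5.9910e-19 J
= 3.7397 eV
KE = E_photon - phi
= 3.7397 - 1.12
= 2.6197 eV

2.6197


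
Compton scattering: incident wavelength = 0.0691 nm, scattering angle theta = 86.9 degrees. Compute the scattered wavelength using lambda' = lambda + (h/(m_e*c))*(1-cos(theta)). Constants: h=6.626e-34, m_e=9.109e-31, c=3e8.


Compton wavelength: h/(m_e*c) = 2.4247e-12 m
d_lambda = 2.4247e-12 * (1 - cos(86.9 deg))
= 2.4247e-12 * 0.945921
= 2.2936e-12 m = 0.002294 nm
lambda' = 0.0691 + 0.002294
= 0.071394 nm

0.071394


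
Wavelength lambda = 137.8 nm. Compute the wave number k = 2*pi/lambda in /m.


k = 2 * pi / lambda
= 6.2832 / (137.8e-9)
= 6.2832 / 1.3780e-07
= 4.5596e+07 /m

4.5596e+07


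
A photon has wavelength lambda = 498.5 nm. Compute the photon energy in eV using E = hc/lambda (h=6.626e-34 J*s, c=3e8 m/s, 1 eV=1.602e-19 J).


E = hc / lambda
= (6.626e-34)(3e8) / (498.5e-9)
= 1.9878e-25 / 4.9850e-07
= 3.9876e-19 J
Converting to eV: 3.9876e-19 / 1.602e-19
= 2.4891 eV

2.4891


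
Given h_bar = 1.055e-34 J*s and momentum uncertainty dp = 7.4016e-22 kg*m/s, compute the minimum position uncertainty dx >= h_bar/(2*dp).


dx = h_bar / (2 * dp)
= 1.055e-34 / (2 * 7.4016e-22)
= 1.055e-34 / 1.4803e-21
= 7.1268e-14 m

7.1268e-14


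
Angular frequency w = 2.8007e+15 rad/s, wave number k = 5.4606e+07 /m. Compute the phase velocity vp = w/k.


vp = w / k
= 2.8007e+15 / 5.4606e+07
= 5.1289e+07 m/s

5.1289e+07


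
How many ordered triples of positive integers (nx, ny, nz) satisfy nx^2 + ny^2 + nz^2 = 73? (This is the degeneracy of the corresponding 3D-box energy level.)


Enumerate all (nx, ny, nz) with nx^2 + ny^2 + nz^2 = 73:
(1,6,6)
(6,1,6)
(6,6,1)
Total degeneracy = 3

3


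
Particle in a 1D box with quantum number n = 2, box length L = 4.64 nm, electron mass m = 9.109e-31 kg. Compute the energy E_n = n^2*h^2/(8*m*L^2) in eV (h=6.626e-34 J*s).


E = n^2 * h^2 / (8 * m * L^2)
= 2^2 * (6.626e-34)^2 / (8 * 9.109e-31 * (4.64e-9)^2)
= 4 * 4.3904e-67 / (8 * 9.109e-31 * 2.1530e-17)
= 1.1194e-20 J
= 0.0699 eV

0.0699


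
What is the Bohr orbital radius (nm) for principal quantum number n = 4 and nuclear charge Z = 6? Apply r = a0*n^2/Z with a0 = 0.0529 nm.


r = a0 * n^2 / Z
= 0.0529 * 4^2 / 6
= 0.0529 * 16 / 6
= 0.1411 nm

0.1411


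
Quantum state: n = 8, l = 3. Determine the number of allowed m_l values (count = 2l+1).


m_l ranges from -l to +l in integer steps
So m_l goes from -3 to +3
Count = 2l + 1 = 2*3 + 1
= 7

7


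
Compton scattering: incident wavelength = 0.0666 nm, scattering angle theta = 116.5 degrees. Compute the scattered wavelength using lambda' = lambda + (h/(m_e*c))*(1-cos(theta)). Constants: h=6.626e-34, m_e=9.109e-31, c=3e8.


Compton wavelength: h/(m_e*c) = 2.4247e-12 m
d_lambda = 2.4247e-12 * (1 - cos(116.5 deg))
= 2.4247e-12 * 1.446198
= 3.5066e-12 m = 0.003507 nm
lambda' = 0.0666 + 0.003507
= 0.070107 nm

0.070107


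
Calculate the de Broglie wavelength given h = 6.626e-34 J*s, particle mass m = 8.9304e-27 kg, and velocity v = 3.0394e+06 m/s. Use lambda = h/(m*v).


lambda = h / (m * v)
= 6.626e-34 / (8.9304e-27 * 3.0394e+06)
= 6.626e-34 / 2.7143e-20
= 2.4411e-14 m

2.4411e-14


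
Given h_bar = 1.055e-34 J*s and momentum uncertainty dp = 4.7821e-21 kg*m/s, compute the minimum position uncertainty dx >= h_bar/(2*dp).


dx = h_bar / (2 * dp)
= 1.055e-34 / (2 * 4.7821e-21)
= 1.055e-34 / 9.5642e-21
= 1.1031e-14 m

1.1031e-14


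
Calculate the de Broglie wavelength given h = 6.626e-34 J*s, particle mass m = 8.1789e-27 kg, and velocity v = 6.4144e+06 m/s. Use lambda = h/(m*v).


lambda = h / (m * v)
= 6.626e-34 / (8.1789e-27 * 6.4144e+06)
= 6.626e-34 / 5.2463e-20
= 1.2630e-14 m

1.2630e-14


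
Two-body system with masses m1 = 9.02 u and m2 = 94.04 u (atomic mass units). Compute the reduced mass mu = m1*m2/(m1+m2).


mu = m1 * m2 / (m1 + m2)
= 9.02 * 94.04 / (9.02 + 94.04)
= 848.2408 / 103.06
= 8.2306 u

8.2306


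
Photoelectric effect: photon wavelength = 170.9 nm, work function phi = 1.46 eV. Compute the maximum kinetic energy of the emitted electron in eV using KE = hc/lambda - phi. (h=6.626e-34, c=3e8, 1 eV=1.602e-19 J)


E_photon = hc / lambda
= (6.626e-34)(3e8) / (170.9e-9)
= 1.1631e-18 J
= 7.2605 eV
KE = E_photon - phi
= 7.2605 - 1.46
= 5.8005 eV

5.8005


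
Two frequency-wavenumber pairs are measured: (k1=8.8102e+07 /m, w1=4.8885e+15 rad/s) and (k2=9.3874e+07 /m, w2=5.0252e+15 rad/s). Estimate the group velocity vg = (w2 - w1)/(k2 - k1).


vg = (w2 - w1) / (k2 - k1)
= (5.0252e+15 - 4.8885e+15) / (9.3874e+07 - 8.8102e+07)
= 1.3670e+14 / 5.7720e+06
= 2.3683e+07 m/s

2.3683e+07


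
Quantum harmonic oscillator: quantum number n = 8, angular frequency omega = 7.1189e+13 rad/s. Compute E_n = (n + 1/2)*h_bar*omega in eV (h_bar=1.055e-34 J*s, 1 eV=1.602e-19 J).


E = (n + 1/2) * h_bar * omega
= (8 + 0.5) * 1.055e-34 * 7.1189e+13
= 8.5 * 7.5104e-21
= 6.3839e-20 J
= 0.3985 eV

0.3985


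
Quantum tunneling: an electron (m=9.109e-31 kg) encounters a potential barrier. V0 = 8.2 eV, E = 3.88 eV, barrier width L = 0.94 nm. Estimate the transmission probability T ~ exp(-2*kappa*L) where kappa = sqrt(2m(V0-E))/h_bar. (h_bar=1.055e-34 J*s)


V0 - E = 4.32 eV = 6.9206e-19 J
kappa = sqrt(2 * m * (V0-E)) / h_bar
= sqrt(2 * 9.109e-31 * 6.9206e-19) / 1.055e-34
= 1.0643e+10 /m
2*kappa*L = 2 * 1.0643e+10 * 0.94e-9
= 20.0092
T = exp(-20.0092) = 2.042359e-09

2.042359e-09


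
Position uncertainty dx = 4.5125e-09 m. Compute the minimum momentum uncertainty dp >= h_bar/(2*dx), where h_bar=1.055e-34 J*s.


dp = h_bar / (2 * dx)
= 1.055e-34 / (2 * 4.5125e-09)
= 1.055e-34 / 9.0250e-09
= 1.1690e-26 kg*m/s

1.1690e-26


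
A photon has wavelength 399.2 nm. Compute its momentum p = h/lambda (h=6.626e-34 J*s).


p = h / lambda
= 6.626e-34 / (399.2e-9)
= 6.626e-34 / 3.9920e-07
= 1.6598e-27 kg*m/s

1.6598e-27


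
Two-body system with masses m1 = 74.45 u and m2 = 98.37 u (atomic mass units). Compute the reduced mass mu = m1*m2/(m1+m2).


mu = m1 * m2 / (m1 + m2)
= 74.45 * 98.37 / (74.45 + 98.37)
= 7323.6465 / 172.82
= 42.3773 u

42.3773


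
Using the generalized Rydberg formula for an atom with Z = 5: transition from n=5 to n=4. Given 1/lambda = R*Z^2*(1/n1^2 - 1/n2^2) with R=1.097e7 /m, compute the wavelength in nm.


1/lambda = R * Z^2 * (1/n1^2 - 1/n2^2)
= 1.097e7 * 5^2 * (1/4^2 - 1/5^2)
= 1.097e7 * 25 * (0.0625 - 0.04)
= 6.1706e+06 /m
lambda = 1 / 6.1706e+06
= 162.0581 nm

162.0581


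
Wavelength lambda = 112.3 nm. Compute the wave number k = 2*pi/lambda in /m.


k = 2 * pi / lambda
= 6.2832 / (112.3e-9)
= 6.2832 / 1.1230e-07
= 5.5950e+07 /m

5.5950e+07


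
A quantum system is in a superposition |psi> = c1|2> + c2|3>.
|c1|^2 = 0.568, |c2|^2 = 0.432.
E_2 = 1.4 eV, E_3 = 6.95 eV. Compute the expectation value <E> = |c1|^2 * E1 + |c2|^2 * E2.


<E> = |c1|^2 * E1 + |c2|^2 * E2
= 0.568 * 1.4 + 0.432 * 6.95
= 0.7952 + 3.0024
= 3.7976 eV

3.7976


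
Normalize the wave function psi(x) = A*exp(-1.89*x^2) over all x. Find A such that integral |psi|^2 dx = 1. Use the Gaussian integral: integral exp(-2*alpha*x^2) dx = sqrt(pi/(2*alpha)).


integral |psi|^2 dx = A^2 * sqrt(pi/(2*alpha)) = 1
A^2 = sqrt(2*alpha/pi)
= sqrt(2 * 1.89 / pi)
= 1.09691
A = sqrt(1.09691)
= 1.0473

1.0473


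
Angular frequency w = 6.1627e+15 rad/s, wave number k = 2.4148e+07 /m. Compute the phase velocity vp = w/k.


vp = w / k
= 6.1627e+15 / 2.4148e+07
= 2.5521e+08 m/s

2.5521e+08


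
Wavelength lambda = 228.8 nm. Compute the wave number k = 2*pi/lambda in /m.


k = 2 * pi / lambda
= 6.2832 / (228.8e-9)
= 6.2832 / 2.2880e-07
= 2.7461e+07 /m

2.7461e+07


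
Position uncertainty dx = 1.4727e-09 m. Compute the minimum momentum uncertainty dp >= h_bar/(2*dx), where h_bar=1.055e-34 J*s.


dp = h_bar / (2 * dx)
= 1.055e-34 / (2 * 1.4727e-09)
= 1.055e-34 / 2.9454e-09
= 3.5819e-26 kg*m/s

3.5819e-26


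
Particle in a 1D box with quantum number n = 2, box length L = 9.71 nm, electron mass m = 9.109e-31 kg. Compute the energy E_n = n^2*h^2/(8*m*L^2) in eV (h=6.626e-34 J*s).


E = n^2 * h^2 / (8 * m * L^2)
= 2^2 * (6.626e-34)^2 / (8 * 9.109e-31 * (9.71e-9)^2)
= 4 * 4.3904e-67 / (8 * 9.109e-31 * 9.4284e-17)
= 2.5560e-21 J
= 0.016 eV

0.016


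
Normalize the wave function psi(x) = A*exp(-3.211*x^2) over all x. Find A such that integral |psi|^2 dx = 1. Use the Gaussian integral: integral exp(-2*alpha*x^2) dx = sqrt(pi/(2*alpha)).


integral |psi|^2 dx = A^2 * sqrt(pi/(2*alpha)) = 1
A^2 = sqrt(2*alpha/pi)
= sqrt(2 * 3.211 / pi)
= 1.42975
A = sqrt(1.42975)
= 1.1957

1.1957


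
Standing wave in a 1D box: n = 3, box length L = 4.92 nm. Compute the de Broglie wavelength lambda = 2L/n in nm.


lambda = 2L / n
= 2 * 4.92 / 3
= 9.84 / 3
= 3.28 nm

3.28


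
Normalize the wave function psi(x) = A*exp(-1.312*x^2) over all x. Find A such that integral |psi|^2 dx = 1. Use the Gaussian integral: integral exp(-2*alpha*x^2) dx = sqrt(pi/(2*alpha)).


integral |psi|^2 dx = A^2 * sqrt(pi/(2*alpha)) = 1
A^2 = sqrt(2*alpha/pi)
= sqrt(2 * 1.312 / pi)
= 0.913917
A = sqrt(0.913917)
= 0.956

0.956


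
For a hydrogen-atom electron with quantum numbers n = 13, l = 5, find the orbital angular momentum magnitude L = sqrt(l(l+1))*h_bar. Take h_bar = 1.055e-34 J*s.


L = sqrt(l*(l+1)) * h_bar
= sqrt(5 * 6) * 1.055e-34
= sqrt(30) * 1.055e-34
= 5.4772 * 1.055e-34
= 5.7785e-34 J*s

5.7785e-34


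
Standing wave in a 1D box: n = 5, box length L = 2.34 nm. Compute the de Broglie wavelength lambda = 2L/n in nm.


lambda = 2L / n
= 2 * 2.34 / 5
= 4.68 / 5
= 0.936 nm

0.936


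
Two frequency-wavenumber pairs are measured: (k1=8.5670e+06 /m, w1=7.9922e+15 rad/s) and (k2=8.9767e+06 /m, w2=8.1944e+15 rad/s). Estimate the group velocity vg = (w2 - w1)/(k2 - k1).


vg = (w2 - w1) / (k2 - k1)
= (8.1944e+15 - 7.9922e+15) / (8.9767e+06 - 8.5670e+06)
= 2.0220e+14 / 4.0970e+05
= 4.9353e+08 m/s

4.9353e+08


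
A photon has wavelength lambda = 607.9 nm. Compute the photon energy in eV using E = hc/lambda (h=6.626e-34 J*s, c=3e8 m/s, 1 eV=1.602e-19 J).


E = hc / lambda
= (6.626e-34)(3e8) / (607.9e-9)
= 1.9878e-25 / 6.0790e-07
= 3.2699e-19 J
Converting to eV: 3.2699e-19 / 1.602e-19
= 2.0412 eV

2.0412


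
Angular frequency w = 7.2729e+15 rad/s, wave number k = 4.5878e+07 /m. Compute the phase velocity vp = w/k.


vp = w / k
= 7.2729e+15 / 4.5878e+07
= 1.5853e+08 m/s

1.5853e+08


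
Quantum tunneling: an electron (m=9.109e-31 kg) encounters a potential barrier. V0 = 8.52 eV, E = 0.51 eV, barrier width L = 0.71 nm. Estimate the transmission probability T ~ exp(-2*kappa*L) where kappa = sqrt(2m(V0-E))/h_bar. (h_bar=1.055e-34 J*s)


V0 - E = 8.01 eV = 1.2832e-18 J
kappa = sqrt(2 * m * (V0-E)) / h_bar
= sqrt(2 * 9.109e-31 * 1.2832e-18) / 1.055e-34
= 1.4493e+10 /m
2*kappa*L = 2 * 1.4493e+10 * 0.71e-9
= 20.5794
T = exp(-20.5794) = 1.154672e-09

1.154672e-09


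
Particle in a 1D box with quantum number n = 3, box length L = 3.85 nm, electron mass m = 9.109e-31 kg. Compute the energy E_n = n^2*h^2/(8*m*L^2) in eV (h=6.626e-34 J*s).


E = n^2 * h^2 / (8 * m * L^2)
= 3^2 * (6.626e-34)^2 / (8 * 9.109e-31 * (3.85e-9)^2)
= 9 * 4.3904e-67 / (8 * 9.109e-31 * 1.4823e-17)
= 3.6582e-20 J
= 0.2283 eV

0.2283


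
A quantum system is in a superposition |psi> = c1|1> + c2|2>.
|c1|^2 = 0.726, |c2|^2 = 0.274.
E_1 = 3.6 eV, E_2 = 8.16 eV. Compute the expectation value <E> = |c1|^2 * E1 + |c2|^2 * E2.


<E> = |c1|^2 * E1 + |c2|^2 * E2
= 0.726 * 3.6 + 0.274 * 8.16
= 2.6136 + 2.2358
= 4.8494 eV

4.8494


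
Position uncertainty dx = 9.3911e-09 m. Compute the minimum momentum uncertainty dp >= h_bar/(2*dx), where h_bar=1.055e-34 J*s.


dp = h_bar / (2 * dx)
= 1.055e-34 / (2 * 9.3911e-09)
= 1.055e-34 / 1.8782e-08
= 5.6170e-27 kg*m/s

5.6170e-27


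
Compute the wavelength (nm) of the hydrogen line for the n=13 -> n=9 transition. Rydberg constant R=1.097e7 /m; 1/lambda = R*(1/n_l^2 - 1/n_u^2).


1/lambda = R * (1/n_l^2 - 1/n_u^2)
= 1.097e7 * (1/9^2 - 1/13^2)
= 1.097e7 * (0.012346 - 0.005917)
= 1.097e7 * 0.006429
= 7.0521e+04 /m
lambda = 1 / 7.0521e+04 = 14180.2022 nm

14180.2022


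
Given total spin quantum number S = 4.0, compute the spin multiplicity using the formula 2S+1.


Spin multiplicity = 2S + 1
= 2 * 4.0 + 1
= 8.0 + 1
= 9

9


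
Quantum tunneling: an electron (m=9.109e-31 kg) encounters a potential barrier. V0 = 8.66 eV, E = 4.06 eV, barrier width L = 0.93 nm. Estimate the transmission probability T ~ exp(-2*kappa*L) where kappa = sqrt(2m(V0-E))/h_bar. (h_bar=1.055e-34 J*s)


V0 - E = 4.6 eV = 7.3692e-19 J
kappa = sqrt(2 * m * (V0-E)) / h_bar
= sqrt(2 * 9.109e-31 * 7.3692e-19) / 1.055e-34
= 1.0983e+10 /m
2*kappa*L = 2 * 1.0983e+10 * 0.93e-9
= 20.4278
T = exp(-20.4278) = 1.343790e-09

1.343790e-09


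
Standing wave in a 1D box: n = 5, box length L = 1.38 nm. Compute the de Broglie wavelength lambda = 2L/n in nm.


lambda = 2L / n
= 2 * 1.38 / 5
= 2.76 / 5
= 0.552 nm

0.552


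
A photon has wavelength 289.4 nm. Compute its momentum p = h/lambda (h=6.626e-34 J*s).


p = h / lambda
= 6.626e-34 / (289.4e-9)
= 6.626e-34 / 2.8940e-07
= 2.2896e-27 kg*m/s

2.2896e-27


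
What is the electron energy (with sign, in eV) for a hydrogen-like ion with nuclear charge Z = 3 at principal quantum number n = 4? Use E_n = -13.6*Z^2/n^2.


E_n = -13.6 * Z^2 / n^2
= -13.6 * 3^2 / 4^2
= -13.6 * 9 / 16
= -7.65 eV

-7.65


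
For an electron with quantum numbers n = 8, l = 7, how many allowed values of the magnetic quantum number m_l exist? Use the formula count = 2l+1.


m_l ranges from -l to +l in integer steps
So m_l goes from -7 to +7
Count = 2l + 1 = 2*7 + 1
= 15

15


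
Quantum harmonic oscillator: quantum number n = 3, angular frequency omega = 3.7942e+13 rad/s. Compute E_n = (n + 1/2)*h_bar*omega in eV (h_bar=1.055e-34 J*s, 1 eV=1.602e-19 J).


E = (n + 1/2) * h_bar * omega
= (3 + 0.5) * 1.055e-34 * 3.7942e+13
= 3.5 * 4.0029e-21
= 1.4010e-20 J
= 0.0875 eV

0.0875


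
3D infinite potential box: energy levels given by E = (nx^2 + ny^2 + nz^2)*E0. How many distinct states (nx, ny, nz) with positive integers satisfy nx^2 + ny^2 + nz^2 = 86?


Enumerate all (nx, ny, nz) with nx^2 + ny^2 + nz^2 = 86:
(1,2,9)
(1,6,7)
(1,7,6)
(1,9,2)
(2,1,9)
(2,9,1)
(5,5,6)
(5,6,5)
(6,1,7)
(6,5,5)
(6,7,1)
(7,1,6)
(7,6,1)
(9,1,2)
(9,2,1)
Total degeneracy = 15

15


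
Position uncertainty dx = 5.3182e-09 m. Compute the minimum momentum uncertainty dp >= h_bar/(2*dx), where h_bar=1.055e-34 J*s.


dp = h_bar / (2 * dx)
= 1.055e-34 / (2 * 5.3182e-09)
= 1.055e-34 / 1.0636e-08
= 9.9188e-27 kg*m/s

9.9188e-27


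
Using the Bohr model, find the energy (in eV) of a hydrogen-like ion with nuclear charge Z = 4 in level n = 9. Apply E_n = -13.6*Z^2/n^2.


E_n = -13.6 * Z^2 / n^2
= -13.6 * 4^2 / 9^2
= -13.6 * 16 / 81
= -2.6864 eV

-2.6864


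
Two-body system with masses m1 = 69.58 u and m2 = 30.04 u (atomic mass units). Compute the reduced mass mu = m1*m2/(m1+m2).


mu = m1 * m2 / (m1 + m2)
= 69.58 * 30.04 / (69.58 + 30.04)
= 2090.1832 / 99.62
= 20.9816 u

20.9816


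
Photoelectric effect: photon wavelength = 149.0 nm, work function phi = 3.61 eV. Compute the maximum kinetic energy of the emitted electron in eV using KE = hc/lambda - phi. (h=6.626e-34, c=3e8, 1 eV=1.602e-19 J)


E_photon = hc / lambda
= (6.626e-34)(3e8) / (149.0e-9)
= 1.3341e-18 J
= 8.3277 eV
KE = E_photon - phi
= 8.3277 - 3.61
= 4.7177 eV

4.7177


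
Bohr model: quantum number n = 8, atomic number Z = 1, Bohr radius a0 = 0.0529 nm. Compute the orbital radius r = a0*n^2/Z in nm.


r = a0 * n^2 / Z
= 0.0529 * 8^2 / 1
= 0.0529 * 64 / 1
= 3.3856 nm

3.3856


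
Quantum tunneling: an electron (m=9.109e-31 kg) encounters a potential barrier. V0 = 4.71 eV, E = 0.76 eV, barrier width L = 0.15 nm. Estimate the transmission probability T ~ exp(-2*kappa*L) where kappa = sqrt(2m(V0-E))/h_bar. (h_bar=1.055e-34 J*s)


V0 - E = 3.95 eV = 6.3279e-19 J
kappa = sqrt(2 * m * (V0-E)) / h_bar
= sqrt(2 * 9.109e-31 * 6.3279e-19) / 1.055e-34
= 1.0177e+10 /m
2*kappa*L = 2 * 1.0177e+10 * 0.15e-9
= 3.0532
T = exp(-3.0532) = 4.720971e-02

4.720971e-02


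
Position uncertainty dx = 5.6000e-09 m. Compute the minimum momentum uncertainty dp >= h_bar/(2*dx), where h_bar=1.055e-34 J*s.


dp = h_bar / (2 * dx)
= 1.055e-34 / (2 * 5.6000e-09)
= 1.055e-34 / 1.1200e-08
= 9.4196e-27 kg*m/s

9.4196e-27


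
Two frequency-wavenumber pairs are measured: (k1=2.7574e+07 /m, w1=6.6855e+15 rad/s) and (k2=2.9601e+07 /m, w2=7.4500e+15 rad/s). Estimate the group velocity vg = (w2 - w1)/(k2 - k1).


vg = (w2 - w1) / (k2 - k1)
= (7.4500e+15 - 6.6855e+15) / (2.9601e+07 - 2.7574e+07)
= 7.6450e+14 / 2.0270e+06
= 3.7716e+08 m/s

3.7716e+08


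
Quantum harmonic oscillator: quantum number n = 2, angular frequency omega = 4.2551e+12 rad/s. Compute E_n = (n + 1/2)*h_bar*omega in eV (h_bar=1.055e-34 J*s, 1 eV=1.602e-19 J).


E = (n + 1/2) * h_bar * omega
= (2 + 0.5) * 1.055e-34 * 4.2551e+12
= 2.5 * 4.4891e-22
= 1.1223e-21 J
= 0.007 eV

0.007


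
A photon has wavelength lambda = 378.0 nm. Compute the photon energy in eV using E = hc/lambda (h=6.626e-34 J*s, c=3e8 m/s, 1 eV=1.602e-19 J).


E = hc / lambda
= (6.626e-34)(3e8) / (378.0e-9)
= 1.9878e-25 / 3.7800e-07
= 5.2587e-19 J
Converting to eV: 5.2587e-19 / 1.602e-19
= 3.2826 eV

3.2826


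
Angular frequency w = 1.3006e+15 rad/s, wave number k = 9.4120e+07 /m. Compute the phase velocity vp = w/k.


vp = w / k
= 1.3006e+15 / 9.4120e+07
= 1.3819e+07 m/s

1.3819e+07


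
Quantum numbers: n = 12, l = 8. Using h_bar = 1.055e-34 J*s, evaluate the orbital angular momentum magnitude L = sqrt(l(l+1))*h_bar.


L = sqrt(l*(l+1)) * h_bar
= sqrt(8 * 9) * 1.055e-34
= sqrt(72) * 1.055e-34
= 8.4853 * 1.055e-34
= 8.9520e-34 J*s

8.9520e-34


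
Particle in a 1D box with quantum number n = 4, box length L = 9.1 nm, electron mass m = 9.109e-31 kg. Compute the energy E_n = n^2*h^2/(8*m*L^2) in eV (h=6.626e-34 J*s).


E = n^2 * h^2 / (8 * m * L^2)
= 4^2 * (6.626e-34)^2 / (8 * 9.109e-31 * (9.1e-9)^2)
= 16 * 4.3904e-67 / (8 * 9.109e-31 * 8.2810e-17)
= 1.1641e-20 J
= 0.0727 eV

0.0727


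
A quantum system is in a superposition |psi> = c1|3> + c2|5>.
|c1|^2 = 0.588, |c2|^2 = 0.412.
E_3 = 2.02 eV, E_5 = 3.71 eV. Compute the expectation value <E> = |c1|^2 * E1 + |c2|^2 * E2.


<E> = |c1|^2 * E1 + |c2|^2 * E2
= 0.588 * 2.02 + 0.412 * 3.71
= 1.1878 + 1.5285
= 2.7163 eV

2.7163


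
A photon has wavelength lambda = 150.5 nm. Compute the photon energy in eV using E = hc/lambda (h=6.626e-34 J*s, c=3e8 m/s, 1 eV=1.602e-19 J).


E = hc / lambda
= (6.626e-34)(3e8) / (150.5e-9)
= 1.9878e-25 / 1.5050e-07
= 1.3208e-18 J
Converting to eV: 1.3208e-18 / 1.602e-19
= 8.2447 eV

8.2447


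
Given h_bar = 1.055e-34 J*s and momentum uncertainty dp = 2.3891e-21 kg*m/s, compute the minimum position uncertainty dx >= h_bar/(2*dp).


dx = h_bar / (2 * dp)
= 1.055e-34 / (2 * 2.3891e-21)
= 1.055e-34 / 4.7782e-21
= 2.2079e-14 m

2.2079e-14


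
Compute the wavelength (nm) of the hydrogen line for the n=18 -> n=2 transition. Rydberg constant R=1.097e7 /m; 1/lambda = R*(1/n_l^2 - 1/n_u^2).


1/lambda = R * (1/n_l^2 - 1/n_u^2)
= 1.097e7 * (1/2^2 - 1/18^2)
= 1.097e7 * (0.25 - 0.003086)
= 1.097e7 * 0.246914
= 2.7086e+06 /m
lambda = 1 / 2.7086e+06 = 369.1887 nm

369.1887


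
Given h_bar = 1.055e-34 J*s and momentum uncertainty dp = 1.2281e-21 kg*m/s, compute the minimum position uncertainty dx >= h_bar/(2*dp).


dx = h_bar / (2 * dp)
= 1.055e-34 / (2 * 1.2281e-21)
= 1.055e-34 / 2.4562e-21
= 4.2953e-14 m

4.2953e-14


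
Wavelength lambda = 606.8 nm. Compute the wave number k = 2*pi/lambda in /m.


k = 2 * pi / lambda
= 6.2832 / (606.8e-9)
= 6.2832 / 6.0680e-07
= 1.0355e+07 /m

1.0355e+07


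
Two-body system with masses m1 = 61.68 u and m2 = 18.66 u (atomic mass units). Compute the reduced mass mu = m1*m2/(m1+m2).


mu = m1 * m2 / (m1 + m2)
= 61.68 * 18.66 / (61.68 + 18.66)
= 1150.9488 / 80.34
= 14.326 u

14.326


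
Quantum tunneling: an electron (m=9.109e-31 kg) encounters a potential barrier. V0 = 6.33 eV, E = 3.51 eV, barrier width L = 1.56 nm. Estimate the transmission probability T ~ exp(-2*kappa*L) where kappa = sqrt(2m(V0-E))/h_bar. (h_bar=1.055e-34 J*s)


V0 - E = 2.82 eV = 4.5176e-19 J
kappa = sqrt(2 * m * (V0-E)) / h_bar
= sqrt(2 * 9.109e-31 * 4.5176e-19) / 1.055e-34
= 8.5991e+09 /m
2*kappa*L = 2 * 8.5991e+09 * 1.56e-9
= 26.8292
T = exp(-26.8292) = 2.229519e-12

2.229519e-12


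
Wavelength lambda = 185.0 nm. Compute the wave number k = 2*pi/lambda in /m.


k = 2 * pi / lambda
= 6.2832 / (185.0e-9)
= 6.2832 / 1.8500e-07
= 3.3963e+07 /m

3.3963e+07


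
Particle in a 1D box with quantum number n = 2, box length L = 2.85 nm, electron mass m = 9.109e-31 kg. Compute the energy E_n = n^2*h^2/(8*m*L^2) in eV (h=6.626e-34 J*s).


E = n^2 * h^2 / (8 * m * L^2)
= 2^2 * (6.626e-34)^2 / (8 * 9.109e-31 * (2.85e-9)^2)
= 4 * 4.3904e-67 / (8 * 9.109e-31 * 8.1225e-18)
= 2.9670e-20 J
= 0.1852 eV

0.1852


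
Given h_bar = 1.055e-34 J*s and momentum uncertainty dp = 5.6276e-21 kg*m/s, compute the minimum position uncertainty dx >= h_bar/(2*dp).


dx = h_bar / (2 * dp)
= 1.055e-34 / (2 * 5.6276e-21)
= 1.055e-34 / 1.1255e-20
= 9.3734e-15 m

9.3734e-15


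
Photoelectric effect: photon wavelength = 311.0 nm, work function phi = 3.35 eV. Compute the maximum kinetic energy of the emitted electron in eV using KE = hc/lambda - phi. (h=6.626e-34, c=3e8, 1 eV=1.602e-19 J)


E_photon = hc / lambda
= (6.626e-34)(3e8) / (311.0e-9)
= 6.3916e-19 J
= 3.9898 eV
KE = E_photon - phi
= 3.9898 - 3.35
= 0.6398 eV

0.6398


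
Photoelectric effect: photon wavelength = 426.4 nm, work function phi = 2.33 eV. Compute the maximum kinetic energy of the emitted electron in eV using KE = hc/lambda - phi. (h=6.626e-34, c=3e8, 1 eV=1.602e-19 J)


E_photon = hc / lambda
= (6.626e-34)(3e8) / (426.4e-9)
= 4.6618e-19 J
= 2.91 eV
KE = E_photon - phi
= 2.91 - 2.33
= 0.58 eV

0.58


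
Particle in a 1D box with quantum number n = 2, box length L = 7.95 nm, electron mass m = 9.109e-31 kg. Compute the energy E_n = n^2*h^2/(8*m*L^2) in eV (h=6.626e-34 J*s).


E = n^2 * h^2 / (8 * m * L^2)
= 2^2 * (6.626e-34)^2 / (8 * 9.109e-31 * (7.95e-9)^2)
= 4 * 4.3904e-67 / (8 * 9.109e-31 * 6.3203e-17)
= 3.8130e-21 J
= 0.0238 eV

0.0238


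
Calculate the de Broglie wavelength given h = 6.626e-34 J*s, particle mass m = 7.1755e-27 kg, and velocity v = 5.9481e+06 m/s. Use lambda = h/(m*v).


lambda = h / (m * v)
= 6.626e-34 / (7.1755e-27 * 5.9481e+06)
= 6.626e-34 / 4.2681e-20
= 1.5525e-14 m

1.5525e-14


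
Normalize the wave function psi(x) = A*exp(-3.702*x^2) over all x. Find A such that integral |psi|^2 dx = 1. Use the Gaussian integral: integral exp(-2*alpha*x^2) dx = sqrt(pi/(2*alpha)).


integral |psi|^2 dx = A^2 * sqrt(pi/(2*alpha)) = 1
A^2 = sqrt(2*alpha/pi)
= sqrt(2 * 3.702 / pi)
= 1.535176
A = sqrt(1.535176)
= 1.239

1.239


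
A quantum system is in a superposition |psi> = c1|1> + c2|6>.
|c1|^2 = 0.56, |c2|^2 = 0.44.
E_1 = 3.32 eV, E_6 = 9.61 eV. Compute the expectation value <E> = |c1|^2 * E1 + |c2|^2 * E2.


<E> = |c1|^2 * E1 + |c2|^2 * E2
= 0.56 * 3.32 + 0.44 * 9.61
= 1.8592 + 4.2284
= 6.0876 eV

6.0876


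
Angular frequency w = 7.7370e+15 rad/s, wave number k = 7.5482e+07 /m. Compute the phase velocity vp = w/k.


vp = w / k
= 7.7370e+15 / 7.5482e+07
= 1.0250e+08 m/s

1.0250e+08


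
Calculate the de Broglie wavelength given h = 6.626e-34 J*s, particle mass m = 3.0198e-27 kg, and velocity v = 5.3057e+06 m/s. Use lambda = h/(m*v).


lambda = h / (m * v)
= 6.626e-34 / (3.0198e-27 * 5.3057e+06)
= 6.626e-34 / 1.6022e-20
= 4.1355e-14 m

4.1355e-14


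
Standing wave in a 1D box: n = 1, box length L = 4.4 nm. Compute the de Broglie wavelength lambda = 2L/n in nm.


lambda = 2L / n
= 2 * 4.4 / 1
= 8.8 / 1
= 8.8 nm

8.8


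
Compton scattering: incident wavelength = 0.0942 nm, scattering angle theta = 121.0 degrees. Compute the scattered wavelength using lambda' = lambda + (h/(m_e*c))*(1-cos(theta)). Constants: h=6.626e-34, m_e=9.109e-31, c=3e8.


Compton wavelength: h/(m_e*c) = 2.4247e-12 m
d_lambda = 2.4247e-12 * (1 - cos(121.0 deg))
= 2.4247e-12 * 1.515038
= 3.6735e-12 m = 0.003674 nm
lambda' = 0.0942 + 0.003674
= 0.097874 nm

0.097874


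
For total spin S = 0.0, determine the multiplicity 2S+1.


Spin multiplicity = 2S + 1
= 2 * 0.0 + 1
= 0.0 + 1
= 1

1


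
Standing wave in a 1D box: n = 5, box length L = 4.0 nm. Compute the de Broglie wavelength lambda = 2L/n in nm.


lambda = 2L / n
= 2 * 4.0 / 5
= 8.0 / 5
= 1.6 nm

1.6


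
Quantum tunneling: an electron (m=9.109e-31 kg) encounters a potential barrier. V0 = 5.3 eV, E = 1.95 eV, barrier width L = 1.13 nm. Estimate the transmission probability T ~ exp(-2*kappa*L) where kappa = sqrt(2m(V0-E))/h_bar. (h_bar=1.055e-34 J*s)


V0 - E = 3.35 eV = 5.3667e-19 J
kappa = sqrt(2 * m * (V0-E)) / h_bar
= sqrt(2 * 9.109e-31 * 5.3667e-19) / 1.055e-34
= 9.3724e+09 /m
2*kappa*L = 2 * 9.3724e+09 * 1.13e-9
= 21.1817
T = exp(-21.1817) = 6.322983e-10

6.322983e-10


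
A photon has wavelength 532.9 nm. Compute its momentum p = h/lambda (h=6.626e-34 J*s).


p = h / lambda
= 6.626e-34 / (532.9e-9)
= 6.626e-34 / 5.3290e-07
= 1.2434e-27 kg*m/s

1.2434e-27


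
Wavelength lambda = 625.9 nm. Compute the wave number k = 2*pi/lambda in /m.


k = 2 * pi / lambda
= 6.2832 / (625.9e-9)
= 6.2832 / 6.2590e-07
= 1.0039e+07 /m

1.0039e+07


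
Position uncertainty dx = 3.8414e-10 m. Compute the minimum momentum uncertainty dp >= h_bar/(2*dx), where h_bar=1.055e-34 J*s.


dp = h_bar / (2 * dx)
= 1.055e-34 / (2 * 3.8414e-10)
= 1.055e-34 / 7.6828e-10
= 1.3732e-25 kg*m/s

1.3732e-25


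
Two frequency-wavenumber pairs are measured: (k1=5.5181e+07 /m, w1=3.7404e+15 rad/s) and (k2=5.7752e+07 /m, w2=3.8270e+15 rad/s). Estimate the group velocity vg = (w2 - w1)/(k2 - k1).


vg = (w2 - w1) / (k2 - k1)
= (3.8270e+15 - 3.7404e+15) / (5.7752e+07 - 5.5181e+07)
= 8.6600e+13 / 2.5710e+06
= 3.3683e+07 m/s

3.3683e+07


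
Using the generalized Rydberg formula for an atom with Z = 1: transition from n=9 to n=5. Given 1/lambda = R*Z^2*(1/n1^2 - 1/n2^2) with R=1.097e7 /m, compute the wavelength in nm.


1/lambda = R * Z^2 * (1/n1^2 - 1/n2^2)
= 1.097e7 * 1^2 * (1/5^2 - 1/9^2)
= 1.097e7 * 1 * (0.04 - 0.012346)
= 3.0337e+05 /m
lambda = 1 / 3.0337e+05
= 3296.3276 nm

3296.3276


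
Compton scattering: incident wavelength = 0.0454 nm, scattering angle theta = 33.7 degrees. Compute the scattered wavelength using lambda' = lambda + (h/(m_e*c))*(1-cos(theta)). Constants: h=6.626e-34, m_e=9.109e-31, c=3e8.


Compton wavelength: h/(m_e*c) = 2.4247e-12 m
d_lambda = 2.4247e-12 * (1 - cos(33.7 deg))
= 2.4247e-12 * 0.168046
= 4.0746e-13 m = 0.000407 nm
lambda' = 0.0454 + 0.000407
= 0.045807 nm

0.045807


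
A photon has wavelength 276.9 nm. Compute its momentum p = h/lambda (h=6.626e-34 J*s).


p = h / lambda
= 6.626e-34 / (276.9e-9)
= 6.626e-34 / 2.7690e-07
= 2.3929e-27 kg*m/s

2.3929e-27


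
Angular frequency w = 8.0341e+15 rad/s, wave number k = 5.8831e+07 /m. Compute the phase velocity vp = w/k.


vp = w / k
= 8.0341e+15 / 5.8831e+07
= 1.3656e+08 m/s

1.3656e+08


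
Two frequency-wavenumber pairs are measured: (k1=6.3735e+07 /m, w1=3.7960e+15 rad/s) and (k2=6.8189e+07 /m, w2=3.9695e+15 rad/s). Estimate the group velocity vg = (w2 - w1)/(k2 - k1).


vg = (w2 - w1) / (k2 - k1)
= (3.9695e+15 - 3.7960e+15) / (6.8189e+07 - 6.3735e+07)
= 1.7350e+14 / 4.4540e+06
= 3.8954e+07 m/s

3.8954e+07


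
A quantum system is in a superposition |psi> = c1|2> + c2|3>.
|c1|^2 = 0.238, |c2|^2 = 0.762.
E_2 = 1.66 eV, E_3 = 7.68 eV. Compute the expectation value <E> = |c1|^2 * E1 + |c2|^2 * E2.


<E> = |c1|^2 * E1 + |c2|^2 * E2
= 0.238 * 1.66 + 0.762 * 7.68
= 0.3951 + 5.8522
= 6.2472 eV

6.2472


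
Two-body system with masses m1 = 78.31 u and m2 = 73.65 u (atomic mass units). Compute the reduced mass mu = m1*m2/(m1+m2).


mu = m1 * m2 / (m1 + m2)
= 78.31 * 73.65 / (78.31 + 73.65)
= 5767.5315 / 151.96
= 37.9543 u

37.9543


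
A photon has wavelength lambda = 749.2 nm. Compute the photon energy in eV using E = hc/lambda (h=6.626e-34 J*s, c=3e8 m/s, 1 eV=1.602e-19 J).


E = hc / lambda
= (6.626e-34)(3e8) / (749.2e-9)
= 1.9878e-25 / 7.4920e-07
= 2.6532e-19 J
Converting to eV: 2.6532e-19 / 1.602e-19
= 1.6562 eV

1.6562


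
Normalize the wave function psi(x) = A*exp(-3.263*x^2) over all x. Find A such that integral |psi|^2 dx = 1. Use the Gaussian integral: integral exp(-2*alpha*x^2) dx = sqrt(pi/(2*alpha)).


integral |psi|^2 dx = A^2 * sqrt(pi/(2*alpha)) = 1
A^2 = sqrt(2*alpha/pi)
= sqrt(2 * 3.263 / pi)
= 1.441281
A = sqrt(1.441281)
= 1.2005

1.2005


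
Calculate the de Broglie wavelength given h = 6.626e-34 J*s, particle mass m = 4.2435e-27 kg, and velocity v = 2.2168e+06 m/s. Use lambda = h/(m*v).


lambda = h / (m * v)
= 6.626e-34 / (4.2435e-27 * 2.2168e+06)
= 6.626e-34 / 9.4070e-21
= 7.0437e-14 m

7.0437e-14


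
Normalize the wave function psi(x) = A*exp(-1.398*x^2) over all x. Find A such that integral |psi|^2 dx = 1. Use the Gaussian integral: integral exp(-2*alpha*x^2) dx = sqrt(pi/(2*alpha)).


integral |psi|^2 dx = A^2 * sqrt(pi/(2*alpha)) = 1
A^2 = sqrt(2*alpha/pi)
= sqrt(2 * 1.398 / pi)
= 0.943395
A = sqrt(0.943395)
= 0.9713

0.9713


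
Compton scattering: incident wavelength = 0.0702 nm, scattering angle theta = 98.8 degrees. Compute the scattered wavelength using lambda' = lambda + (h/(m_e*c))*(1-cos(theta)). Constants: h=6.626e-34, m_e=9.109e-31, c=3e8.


Compton wavelength: h/(m_e*c) = 2.4247e-12 m
d_lambda = 2.4247e-12 * (1 - cos(98.8 deg))
= 2.4247e-12 * 1.152986
= 2.7957e-12 m = 0.002796 nm
lambda' = 0.0702 + 0.002796
= 0.072996 nm

0.072996


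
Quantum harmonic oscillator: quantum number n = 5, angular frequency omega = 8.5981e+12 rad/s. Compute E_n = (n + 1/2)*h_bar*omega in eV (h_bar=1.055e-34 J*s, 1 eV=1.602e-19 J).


E = (n + 1/2) * h_bar * omega
= (5 + 0.5) * 1.055e-34 * 8.5981e+12
= 5.5 * 9.0710e-22
= 4.9890e-21 J
= 0.0311 eV

0.0311


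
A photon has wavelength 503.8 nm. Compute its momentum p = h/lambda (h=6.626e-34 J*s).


p = h / lambda
= 6.626e-34 / (503.8e-9)
= 6.626e-34 / 5.0380e-07
= 1.3152e-27 kg*m/s

1.3152e-27


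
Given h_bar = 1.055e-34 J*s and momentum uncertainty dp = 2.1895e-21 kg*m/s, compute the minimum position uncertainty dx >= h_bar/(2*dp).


dx = h_bar / (2 * dp)
= 1.055e-34 / (2 * 2.1895e-21)
= 1.055e-34 / 4.3790e-21
= 2.4092e-14 m

2.4092e-14


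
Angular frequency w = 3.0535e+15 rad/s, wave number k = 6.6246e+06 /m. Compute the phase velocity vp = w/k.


vp = w / k
= 3.0535e+15 / 6.6246e+06
= 4.6093e+08 m/s

4.6093e+08


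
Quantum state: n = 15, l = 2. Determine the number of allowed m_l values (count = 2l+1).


m_l ranges from -l to +l in integer steps
So m_l goes from -2 to +2
Count = 2l + 1 = 2*2 + 1
= 5

5
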